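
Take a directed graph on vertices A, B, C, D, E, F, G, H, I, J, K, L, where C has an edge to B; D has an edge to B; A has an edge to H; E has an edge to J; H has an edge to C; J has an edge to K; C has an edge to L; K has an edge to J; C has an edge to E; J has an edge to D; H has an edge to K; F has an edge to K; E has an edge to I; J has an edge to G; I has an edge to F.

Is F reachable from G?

No

G has no outgoing edges, so nothing is reachable from it.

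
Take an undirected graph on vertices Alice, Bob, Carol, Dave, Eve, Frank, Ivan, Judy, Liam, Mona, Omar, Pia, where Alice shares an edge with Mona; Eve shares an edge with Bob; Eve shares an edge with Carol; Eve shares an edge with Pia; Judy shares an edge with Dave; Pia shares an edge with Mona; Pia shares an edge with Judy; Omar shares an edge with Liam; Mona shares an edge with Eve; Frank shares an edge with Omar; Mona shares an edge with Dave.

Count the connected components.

From Alice: component {Alice, Bob, Carol, Dave, Eve, Judy, Mona, Pia}.
From Frank: component {Frank, Liam, Omar}.
From Ivan: component {Ivan}.
That's 3 components.

3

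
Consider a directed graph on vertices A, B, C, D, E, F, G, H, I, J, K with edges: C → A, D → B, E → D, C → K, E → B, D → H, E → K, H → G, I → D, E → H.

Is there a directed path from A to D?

A has no outgoing edges, so nothing is reachable from it.

No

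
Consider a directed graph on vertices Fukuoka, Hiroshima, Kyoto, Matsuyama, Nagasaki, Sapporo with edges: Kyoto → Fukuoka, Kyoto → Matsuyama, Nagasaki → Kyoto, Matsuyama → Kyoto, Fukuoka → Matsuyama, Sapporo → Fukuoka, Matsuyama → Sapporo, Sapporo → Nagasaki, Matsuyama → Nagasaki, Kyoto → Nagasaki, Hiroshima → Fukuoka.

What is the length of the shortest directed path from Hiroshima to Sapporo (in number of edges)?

3

Distance 0: Hiroshima.
Distance 1: Fukuoka.
Distance 2: Matsuyama.
Distance 3: Kyoto, Nagasaki, Sapporo — contains Sapporo.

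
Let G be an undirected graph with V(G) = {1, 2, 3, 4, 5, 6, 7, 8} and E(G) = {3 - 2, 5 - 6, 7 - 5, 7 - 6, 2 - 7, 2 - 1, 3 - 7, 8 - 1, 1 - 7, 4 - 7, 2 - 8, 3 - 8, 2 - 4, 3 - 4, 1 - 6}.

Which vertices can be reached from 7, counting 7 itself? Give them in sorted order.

Start at 7.
Its neighbours: 1, 2, 3, 4, 5, 6.
Then their neighbours: 8.
Every vertex is now reached.

1, 2, 3, 4, 5, 6, 7, 8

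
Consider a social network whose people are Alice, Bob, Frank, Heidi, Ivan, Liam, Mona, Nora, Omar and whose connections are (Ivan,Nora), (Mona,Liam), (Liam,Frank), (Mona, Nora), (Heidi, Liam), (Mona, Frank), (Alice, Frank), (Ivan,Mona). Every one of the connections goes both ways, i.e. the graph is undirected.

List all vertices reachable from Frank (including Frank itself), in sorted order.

Alice, Frank, Heidi, Ivan, Liam, Mona, Nora

Start at Frank.
Its neighbours: Alice, Liam, Mona.
Then their neighbours: Heidi, Ivan, Nora.
Nothing further is reachable.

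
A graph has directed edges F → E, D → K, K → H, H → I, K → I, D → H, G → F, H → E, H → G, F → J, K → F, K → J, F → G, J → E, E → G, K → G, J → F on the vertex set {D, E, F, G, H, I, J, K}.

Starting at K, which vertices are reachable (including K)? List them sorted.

E, F, G, H, I, J, K

Start at K.
Its neighbours: F, G, H, I, J.
Then their neighbours: E.
Nothing further is reachable.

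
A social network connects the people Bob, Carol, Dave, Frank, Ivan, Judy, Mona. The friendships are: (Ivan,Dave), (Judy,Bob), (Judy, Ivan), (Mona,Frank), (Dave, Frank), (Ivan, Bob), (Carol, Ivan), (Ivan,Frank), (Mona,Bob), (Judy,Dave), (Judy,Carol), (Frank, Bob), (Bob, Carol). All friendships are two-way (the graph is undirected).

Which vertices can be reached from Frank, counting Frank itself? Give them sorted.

Start at Frank.
Its neighbours: Bob, Dave, Ivan, Mona.
Then their neighbours: Carol, Judy.
Every vertex is now reached.

Bob, Carol, Dave, Frank, Ivan, Judy, Mona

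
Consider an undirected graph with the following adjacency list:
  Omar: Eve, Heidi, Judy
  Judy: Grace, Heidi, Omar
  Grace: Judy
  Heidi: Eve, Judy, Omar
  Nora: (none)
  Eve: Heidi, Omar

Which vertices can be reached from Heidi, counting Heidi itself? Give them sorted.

Eve, Grace, Heidi, Judy, Omar

Start at Heidi.
Its neighbours: Eve, Judy, Omar.
Then their neighbours: Grace.
Nothing further is reachable.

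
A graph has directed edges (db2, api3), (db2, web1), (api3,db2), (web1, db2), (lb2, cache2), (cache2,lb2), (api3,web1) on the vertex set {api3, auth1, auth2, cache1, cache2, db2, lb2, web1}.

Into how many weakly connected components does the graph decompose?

5

From api3: component {api3, db2, web1}.
From auth1: component {auth1}.
From auth2: component {auth2}.
From cache1: component {cache1}.
From cache2: component {cache2, lb2}.
That's 5 components.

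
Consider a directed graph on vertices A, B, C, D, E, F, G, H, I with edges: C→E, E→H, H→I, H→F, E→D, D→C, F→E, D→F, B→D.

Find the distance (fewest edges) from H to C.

4

Distance 0: H.
Distance 1: F, I.
Distance 2: E.
Distance 3: D.
Distance 4: C — contains C.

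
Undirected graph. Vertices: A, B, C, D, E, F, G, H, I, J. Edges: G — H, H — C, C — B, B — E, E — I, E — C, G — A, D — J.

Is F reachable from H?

No

Explore from H.
Distance 1: reach C, G.
Distance 2: reach A, B, E.
Distance 3: reach I.
The search is exhausted without reaching F; it lies in a different component.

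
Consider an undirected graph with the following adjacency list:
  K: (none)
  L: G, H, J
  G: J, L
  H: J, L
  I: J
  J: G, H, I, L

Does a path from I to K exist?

No

Explore from I.
Distance 1: reach J.
Distance 2: reach G, H, L.
The search is exhausted without reaching K; it lies in a different component.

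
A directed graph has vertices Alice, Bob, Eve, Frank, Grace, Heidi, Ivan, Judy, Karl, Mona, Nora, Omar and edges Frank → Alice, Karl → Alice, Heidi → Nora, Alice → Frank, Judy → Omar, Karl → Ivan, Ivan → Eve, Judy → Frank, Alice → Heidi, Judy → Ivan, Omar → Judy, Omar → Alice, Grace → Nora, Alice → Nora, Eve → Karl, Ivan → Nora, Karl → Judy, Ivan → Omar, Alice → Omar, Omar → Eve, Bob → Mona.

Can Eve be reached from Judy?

Yes

Explore from Judy.
Distance 1: reach Frank, Ivan, Omar.
Distance 2: reach Alice, Eve, Nora.
Found Eve.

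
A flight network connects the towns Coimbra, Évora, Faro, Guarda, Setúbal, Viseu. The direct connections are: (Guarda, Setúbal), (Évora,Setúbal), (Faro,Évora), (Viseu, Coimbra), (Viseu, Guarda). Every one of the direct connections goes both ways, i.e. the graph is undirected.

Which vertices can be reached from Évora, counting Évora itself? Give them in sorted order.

Coimbra, Évora, Faro, Guarda, Setúbal, Viseu

Start at Évora.
Its neighbours: Faro, Setúbal.
Then their neighbours: Guarda.
Then next layer: Viseu.
Then next layer: Coimbra.
Every vertex is now reached.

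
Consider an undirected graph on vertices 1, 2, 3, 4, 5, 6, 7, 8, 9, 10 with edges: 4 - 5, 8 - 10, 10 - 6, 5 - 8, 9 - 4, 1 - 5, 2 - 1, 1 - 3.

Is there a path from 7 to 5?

7 has no edges, so nothing is reachable from it.

No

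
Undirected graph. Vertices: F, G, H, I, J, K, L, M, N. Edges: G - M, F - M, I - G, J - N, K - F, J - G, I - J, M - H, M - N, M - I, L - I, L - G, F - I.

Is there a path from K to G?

Yes

Explore from K.
Distance 1: reach F.
Distance 2: reach I, M.
Distance 3: reach G, H, J, L, N.
Found G.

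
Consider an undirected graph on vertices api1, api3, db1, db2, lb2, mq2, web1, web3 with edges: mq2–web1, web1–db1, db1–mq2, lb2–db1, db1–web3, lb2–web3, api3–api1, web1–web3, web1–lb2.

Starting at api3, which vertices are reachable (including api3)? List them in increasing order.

api1, api3

Start at api3.
Its neighbours: api1.
Nothing further is reachable.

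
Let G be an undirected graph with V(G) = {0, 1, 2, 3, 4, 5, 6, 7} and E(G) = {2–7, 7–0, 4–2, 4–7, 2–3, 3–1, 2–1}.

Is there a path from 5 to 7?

5 has no edges, so nothing is reachable from it.

No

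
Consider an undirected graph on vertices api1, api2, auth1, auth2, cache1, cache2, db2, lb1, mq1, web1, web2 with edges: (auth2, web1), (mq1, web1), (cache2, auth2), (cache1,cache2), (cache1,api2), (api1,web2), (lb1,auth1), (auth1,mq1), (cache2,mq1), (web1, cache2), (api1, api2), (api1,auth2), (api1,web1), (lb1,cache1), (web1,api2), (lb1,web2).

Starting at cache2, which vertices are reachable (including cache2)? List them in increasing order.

Start at cache2.
Its neighbours: auth2, cache1, mq1, web1.
Then their neighbours: api1, api2, auth1, lb1.
Then next layer: web2.
Nothing further is reachable.

api1, api2, auth1, auth2, cache1, cache2, lb1, mq1, web1, web2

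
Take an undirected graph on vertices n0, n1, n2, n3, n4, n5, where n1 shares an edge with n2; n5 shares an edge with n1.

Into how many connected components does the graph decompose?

4

From n0: component {n0}.
From n1: component {n1, n2, n5}.
From n3: component {n3}.
From n4: component {n4}.
That's 4 components.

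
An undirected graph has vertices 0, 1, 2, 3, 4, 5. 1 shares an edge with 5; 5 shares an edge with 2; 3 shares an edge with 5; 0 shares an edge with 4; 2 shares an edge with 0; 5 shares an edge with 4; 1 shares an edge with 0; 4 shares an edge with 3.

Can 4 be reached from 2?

Explore from 2.
Distance 1: reach 0, 5.
Distance 2: reach 1, 3, 4.
Found 4.

Yes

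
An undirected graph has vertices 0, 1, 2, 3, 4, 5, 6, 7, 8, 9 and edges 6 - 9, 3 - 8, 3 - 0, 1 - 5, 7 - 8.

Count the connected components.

5

From 0: component {0, 3, 7, 8}.
From 1: component {1, 5}.
From 2: component {2}.
From 4: component {4}.
From 6: component {6, 9}.
That's 5 components.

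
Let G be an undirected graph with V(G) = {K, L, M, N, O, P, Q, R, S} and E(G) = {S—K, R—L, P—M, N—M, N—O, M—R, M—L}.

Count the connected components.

From K: component {K, S}.
From L: component {L, M, N, O, P, R}.
From Q: component {Q}.
That's 3 components.

3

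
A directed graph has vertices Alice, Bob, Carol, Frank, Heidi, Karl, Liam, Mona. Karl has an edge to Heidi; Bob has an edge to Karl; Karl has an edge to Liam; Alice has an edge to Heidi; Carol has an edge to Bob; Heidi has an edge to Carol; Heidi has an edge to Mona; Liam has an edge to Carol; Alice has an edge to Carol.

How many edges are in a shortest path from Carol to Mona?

Distance 0: Carol.
Distance 1: Bob.
Distance 2: Karl.
Distance 3: Heidi, Liam.
Distance 4: Mona — contains Mona.

4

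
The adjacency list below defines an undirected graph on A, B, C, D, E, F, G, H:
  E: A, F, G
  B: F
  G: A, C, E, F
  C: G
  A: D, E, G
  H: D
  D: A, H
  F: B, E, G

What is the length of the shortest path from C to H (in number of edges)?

4

Distance 0: C.
Distance 1: G.
Distance 2: A, E, F.
Distance 3: B, D.
Distance 4: H — contains H.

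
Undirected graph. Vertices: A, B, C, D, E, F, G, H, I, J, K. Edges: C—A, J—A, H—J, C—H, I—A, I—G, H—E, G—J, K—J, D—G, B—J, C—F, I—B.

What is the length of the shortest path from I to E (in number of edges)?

Distance 0: I.
Distance 1: A, B, G.
Distance 2: C, D, J.
Distance 3: F, H, K.
Distance 4: E — contains E.

4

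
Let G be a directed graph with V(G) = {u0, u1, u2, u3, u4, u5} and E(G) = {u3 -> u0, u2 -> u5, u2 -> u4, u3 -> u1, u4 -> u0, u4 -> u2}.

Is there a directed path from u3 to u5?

No

Explore from u3.
Distance 1: reach u0, u1.
The search from u3 is exhausted; no directed path reaches u5.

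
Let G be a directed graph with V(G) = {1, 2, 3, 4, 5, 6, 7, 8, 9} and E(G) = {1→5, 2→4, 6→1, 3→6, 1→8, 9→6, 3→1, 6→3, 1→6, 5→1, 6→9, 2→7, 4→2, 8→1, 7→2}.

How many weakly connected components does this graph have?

2

From 1: component {1, 3, 5, 6, 8, 9}.
From 2: component {2, 4, 7}.
That's 2 components.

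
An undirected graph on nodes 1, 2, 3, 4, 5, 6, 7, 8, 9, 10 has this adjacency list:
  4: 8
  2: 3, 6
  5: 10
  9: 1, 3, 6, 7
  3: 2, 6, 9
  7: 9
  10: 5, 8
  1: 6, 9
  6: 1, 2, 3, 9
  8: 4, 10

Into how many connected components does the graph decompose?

From 1: component {1, 2, 3, 6, 7, 9}.
From 4: component {4, 5, 8, 10}.
That's 2 components.

2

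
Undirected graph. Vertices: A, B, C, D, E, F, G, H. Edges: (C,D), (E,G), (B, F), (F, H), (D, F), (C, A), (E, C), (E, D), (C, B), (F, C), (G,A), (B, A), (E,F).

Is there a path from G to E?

Explore from G.
Distance 1: reach A, E.
Found E.

Yes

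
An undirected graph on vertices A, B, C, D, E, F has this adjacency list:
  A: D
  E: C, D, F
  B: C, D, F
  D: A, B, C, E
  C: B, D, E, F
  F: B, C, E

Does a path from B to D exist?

Explore from B.
Distance 1: reach C, D, F.
Found D.

Yes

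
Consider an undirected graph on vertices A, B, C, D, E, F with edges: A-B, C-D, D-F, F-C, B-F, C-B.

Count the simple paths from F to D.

3

F–B–C–D
F–C–D
F–D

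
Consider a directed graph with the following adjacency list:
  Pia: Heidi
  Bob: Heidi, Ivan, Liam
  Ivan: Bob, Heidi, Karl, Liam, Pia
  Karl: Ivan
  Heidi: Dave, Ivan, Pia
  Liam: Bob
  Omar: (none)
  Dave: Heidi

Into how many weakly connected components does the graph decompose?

2

From Bob: component {Bob, Dave, Heidi, Ivan, Karl, Liam, Pia}.
From Omar: component {Omar}.
That's 2 components.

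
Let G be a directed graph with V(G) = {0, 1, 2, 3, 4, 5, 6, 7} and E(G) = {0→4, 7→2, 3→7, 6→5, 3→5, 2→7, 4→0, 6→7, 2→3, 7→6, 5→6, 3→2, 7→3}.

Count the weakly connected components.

3

From 0: component {0, 4}.
From 1: component {1}.
From 2: component {2, 3, 5, 6, 7}.
That's 3 components.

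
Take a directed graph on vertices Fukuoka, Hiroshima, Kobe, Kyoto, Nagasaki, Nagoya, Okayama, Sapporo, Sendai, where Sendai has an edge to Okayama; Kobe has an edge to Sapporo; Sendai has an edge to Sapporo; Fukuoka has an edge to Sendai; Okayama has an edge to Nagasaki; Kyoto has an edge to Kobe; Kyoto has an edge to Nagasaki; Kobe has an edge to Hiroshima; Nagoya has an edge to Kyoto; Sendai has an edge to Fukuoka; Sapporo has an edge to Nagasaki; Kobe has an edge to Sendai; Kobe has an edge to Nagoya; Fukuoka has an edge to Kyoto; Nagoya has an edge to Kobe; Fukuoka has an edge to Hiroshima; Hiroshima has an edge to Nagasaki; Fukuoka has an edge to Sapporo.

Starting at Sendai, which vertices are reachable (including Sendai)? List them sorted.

Start at Sendai.
Its neighbours: Fukuoka, Okayama, Sapporo.
Then their neighbours: Hiroshima, Kyoto, Nagasaki.
Then next layer: Kobe.
Then next layer: Nagoya.
Every vertex is now reached.

Fukuoka, Hiroshima, Kobe, Kyoto, Nagasaki, Nagoya, Okayama, Sapporo, Sendai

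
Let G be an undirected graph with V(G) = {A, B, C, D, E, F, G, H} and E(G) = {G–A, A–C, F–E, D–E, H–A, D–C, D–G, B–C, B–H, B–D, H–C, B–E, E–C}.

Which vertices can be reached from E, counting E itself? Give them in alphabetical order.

Start at E.
Its neighbours: B, C, D, F.
Then their neighbours: A, G, H.
Every vertex is now reached.

A, B, C, D, E, F, G, H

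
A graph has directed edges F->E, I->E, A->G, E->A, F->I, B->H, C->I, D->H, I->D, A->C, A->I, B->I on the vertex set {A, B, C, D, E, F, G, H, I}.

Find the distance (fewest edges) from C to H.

3

Distance 0: C.
Distance 1: I.
Distance 2: D, E.
Distance 3: A, H — contains H.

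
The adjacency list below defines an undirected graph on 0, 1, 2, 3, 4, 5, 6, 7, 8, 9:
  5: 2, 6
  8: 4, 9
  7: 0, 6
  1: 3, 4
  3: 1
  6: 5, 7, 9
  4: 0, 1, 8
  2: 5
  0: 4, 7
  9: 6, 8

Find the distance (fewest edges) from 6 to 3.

5

Distance 0: 6.
Distance 1: 5, 7, 9.
Distance 2: 0, 2, 8.
Distance 3: 4.
Distance 4: 1.
Distance 5: 3 — contains 3.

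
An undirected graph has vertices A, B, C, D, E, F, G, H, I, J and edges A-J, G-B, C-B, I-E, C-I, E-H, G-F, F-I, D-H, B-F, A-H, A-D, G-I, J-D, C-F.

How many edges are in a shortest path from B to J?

6

Distance 0: B.
Distance 1: C, F, G.
Distance 2: I.
Distance 3: E.
Distance 4: H.
Distance 5: A, D.
Distance 6: J — contains J.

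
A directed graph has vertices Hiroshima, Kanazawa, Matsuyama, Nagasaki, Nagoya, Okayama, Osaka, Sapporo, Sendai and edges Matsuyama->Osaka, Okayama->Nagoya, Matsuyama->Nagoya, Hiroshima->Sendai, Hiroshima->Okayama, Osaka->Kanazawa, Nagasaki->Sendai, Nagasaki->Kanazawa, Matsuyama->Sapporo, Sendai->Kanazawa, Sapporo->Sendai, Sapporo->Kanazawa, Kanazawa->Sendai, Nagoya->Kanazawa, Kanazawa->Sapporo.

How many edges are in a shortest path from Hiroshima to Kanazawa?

2

Distance 0: Hiroshima.
Distance 1: Okayama, Sendai.
Distance 2: Kanazawa, Nagoya — contains Kanazawa.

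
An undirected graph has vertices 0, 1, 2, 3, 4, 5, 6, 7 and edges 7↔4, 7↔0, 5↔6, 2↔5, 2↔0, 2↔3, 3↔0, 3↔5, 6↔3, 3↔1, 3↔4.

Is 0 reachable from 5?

Yes

Explore from 5.
Distance 1: reach 2, 3, 6.
Distance 2: reach 0, 1, 4.
Found 0.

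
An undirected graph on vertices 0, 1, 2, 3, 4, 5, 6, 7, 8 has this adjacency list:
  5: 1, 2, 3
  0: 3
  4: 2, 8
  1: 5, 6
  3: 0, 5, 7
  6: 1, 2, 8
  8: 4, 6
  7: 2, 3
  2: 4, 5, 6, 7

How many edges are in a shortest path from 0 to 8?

Distance 0: 0.
Distance 1: 3.
Distance 2: 5, 7.
Distance 3: 1, 2.
Distance 4: 4, 6.
Distance 5: 8 — contains 8.

5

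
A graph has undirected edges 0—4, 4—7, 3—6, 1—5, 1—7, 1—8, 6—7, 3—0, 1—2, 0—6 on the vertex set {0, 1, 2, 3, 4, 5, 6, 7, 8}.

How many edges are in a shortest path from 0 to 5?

4

Distance 0: 0.
Distance 1: 3, 4, 6.
Distance 2: 7.
Distance 3: 1.
Distance 4: 2, 5, 8 — contains 5.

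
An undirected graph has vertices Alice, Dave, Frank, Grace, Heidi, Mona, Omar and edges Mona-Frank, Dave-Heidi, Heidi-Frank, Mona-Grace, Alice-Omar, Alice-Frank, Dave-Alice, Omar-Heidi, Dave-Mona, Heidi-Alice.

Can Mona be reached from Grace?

Yes

Explore from Grace.
Distance 1: reach Mona.
Found Mona.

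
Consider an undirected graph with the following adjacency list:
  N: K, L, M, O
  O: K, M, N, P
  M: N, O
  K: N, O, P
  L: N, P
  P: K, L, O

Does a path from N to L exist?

Yes

Explore from N.
Distance 1: reach K, L, M, O.
Found L.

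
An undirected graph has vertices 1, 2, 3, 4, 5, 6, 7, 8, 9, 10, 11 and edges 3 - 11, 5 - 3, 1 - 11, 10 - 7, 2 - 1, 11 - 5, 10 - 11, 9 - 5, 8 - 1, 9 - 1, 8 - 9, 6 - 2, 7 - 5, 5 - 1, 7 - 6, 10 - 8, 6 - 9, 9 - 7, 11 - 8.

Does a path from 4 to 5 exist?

4 has no edges, so nothing is reachable from it.

No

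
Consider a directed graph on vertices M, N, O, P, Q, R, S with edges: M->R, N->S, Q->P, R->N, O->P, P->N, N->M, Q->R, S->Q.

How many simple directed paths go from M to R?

1

M→R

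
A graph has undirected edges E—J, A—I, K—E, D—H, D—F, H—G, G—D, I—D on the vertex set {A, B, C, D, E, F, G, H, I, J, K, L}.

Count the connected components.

From A: component {A, D, F, G, H, I}.
From B: component {B}.
From C: component {C}.
From E: component {E, J, K}.
From L: component {L}.
That's 5 components.

5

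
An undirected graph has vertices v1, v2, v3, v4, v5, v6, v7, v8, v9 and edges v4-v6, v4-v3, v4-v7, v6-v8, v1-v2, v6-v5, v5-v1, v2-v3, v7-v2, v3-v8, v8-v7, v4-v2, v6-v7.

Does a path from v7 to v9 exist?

No

Explore from v7.
Distance 1: reach v2, v4, v6, v8.
Distance 2: reach v1, v3, v5.
The search is exhausted without reaching v9; it lies in a different component.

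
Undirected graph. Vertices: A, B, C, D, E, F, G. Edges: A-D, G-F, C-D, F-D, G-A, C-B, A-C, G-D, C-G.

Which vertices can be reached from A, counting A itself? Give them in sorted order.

A, B, C, D, F, G

Start at A.
Its neighbours: C, D, G.
Then their neighbours: B, F.
Nothing further is reachable.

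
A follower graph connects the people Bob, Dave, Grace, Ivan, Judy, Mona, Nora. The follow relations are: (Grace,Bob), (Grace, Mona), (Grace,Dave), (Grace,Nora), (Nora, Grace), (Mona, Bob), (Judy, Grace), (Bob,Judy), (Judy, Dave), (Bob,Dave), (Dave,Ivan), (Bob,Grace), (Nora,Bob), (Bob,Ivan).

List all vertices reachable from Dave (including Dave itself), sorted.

Dave, Ivan

Start at Dave.
Its neighbours: Ivan.
Nothing further is reachable.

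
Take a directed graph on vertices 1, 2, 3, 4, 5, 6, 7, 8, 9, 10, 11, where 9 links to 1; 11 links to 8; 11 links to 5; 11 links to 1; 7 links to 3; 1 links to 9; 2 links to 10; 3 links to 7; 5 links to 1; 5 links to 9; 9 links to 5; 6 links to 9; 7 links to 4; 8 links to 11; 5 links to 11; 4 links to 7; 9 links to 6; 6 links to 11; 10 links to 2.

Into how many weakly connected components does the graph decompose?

3

From 1: component {1, 5, 6, 8, 9, 11}.
From 2: component {2, 10}.
From 3: component {3, 4, 7}.
That's 3 components.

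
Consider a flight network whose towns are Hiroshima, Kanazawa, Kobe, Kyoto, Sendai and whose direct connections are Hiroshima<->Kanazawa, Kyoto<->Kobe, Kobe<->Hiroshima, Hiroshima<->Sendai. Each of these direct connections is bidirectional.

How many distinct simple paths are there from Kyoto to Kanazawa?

Kyoto–Kobe–Hiroshima–Kanazawa

1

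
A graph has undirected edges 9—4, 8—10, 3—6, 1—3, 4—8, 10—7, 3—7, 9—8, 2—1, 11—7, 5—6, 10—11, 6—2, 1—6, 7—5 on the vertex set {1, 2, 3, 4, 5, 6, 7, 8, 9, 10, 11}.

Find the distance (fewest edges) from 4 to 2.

Distance 0: 4.
Distance 1: 8, 9.
Distance 2: 10.
Distance 3: 7, 11.
Distance 4: 3, 5.
Distance 5: 1, 6.
Distance 6: 2 — contains 2.

6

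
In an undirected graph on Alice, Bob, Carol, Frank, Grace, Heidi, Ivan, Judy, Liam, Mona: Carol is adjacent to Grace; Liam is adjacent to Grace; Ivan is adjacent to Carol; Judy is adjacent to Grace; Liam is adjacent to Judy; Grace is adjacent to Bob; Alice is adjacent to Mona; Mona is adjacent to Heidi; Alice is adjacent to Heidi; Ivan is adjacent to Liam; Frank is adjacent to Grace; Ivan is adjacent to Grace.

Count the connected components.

2

From Alice: component {Alice, Heidi, Mona}.
From Bob: component {Bob, Carol, Frank, Grace, Ivan, Judy, Liam}.
That's 2 components.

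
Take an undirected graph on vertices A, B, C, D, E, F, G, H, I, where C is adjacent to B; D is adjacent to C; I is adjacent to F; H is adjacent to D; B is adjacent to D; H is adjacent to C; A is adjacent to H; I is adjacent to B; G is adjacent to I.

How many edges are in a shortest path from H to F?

Distance 0: H.
Distance 1: A, C, D.
Distance 2: B.
Distance 3: I.
Distance 4: F, G — contains F.

4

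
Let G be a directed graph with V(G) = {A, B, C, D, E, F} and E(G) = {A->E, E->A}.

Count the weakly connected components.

From A: component {A, E}.
From B: component {B}.
From C: component {C}.
From D: component {D}.
From F: component {F}.
That's 5 components.

5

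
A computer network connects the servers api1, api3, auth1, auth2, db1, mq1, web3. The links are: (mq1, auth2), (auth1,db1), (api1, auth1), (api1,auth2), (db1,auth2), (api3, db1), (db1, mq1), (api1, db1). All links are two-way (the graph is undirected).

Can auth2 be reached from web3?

web3 has no edges, so nothing is reachable from it.

No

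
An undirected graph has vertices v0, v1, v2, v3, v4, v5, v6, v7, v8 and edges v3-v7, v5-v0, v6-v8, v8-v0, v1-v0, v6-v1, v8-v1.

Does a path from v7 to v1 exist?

Explore from v7.
Distance 1: reach v3.
The search is exhausted without reaching v1; it lies in a different component.

No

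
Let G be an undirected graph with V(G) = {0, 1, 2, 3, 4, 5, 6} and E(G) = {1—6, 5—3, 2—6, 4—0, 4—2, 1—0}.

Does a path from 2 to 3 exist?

Explore from 2.
Distance 1: reach 4, 6.
Distance 2: reach 0, 1.
The search is exhausted without reaching 3; it lies in a different component.

No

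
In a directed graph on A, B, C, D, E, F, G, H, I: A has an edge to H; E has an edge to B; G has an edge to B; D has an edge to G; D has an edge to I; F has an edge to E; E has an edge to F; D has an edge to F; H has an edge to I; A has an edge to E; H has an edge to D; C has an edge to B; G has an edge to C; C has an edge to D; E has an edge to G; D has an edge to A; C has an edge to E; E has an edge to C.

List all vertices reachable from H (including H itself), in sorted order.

A, B, C, D, E, F, G, H, I

Start at H.
Its neighbours: D, I.
Then their neighbours: A, F, G.
Then next layer: B, C, E.
Every vertex is now reached.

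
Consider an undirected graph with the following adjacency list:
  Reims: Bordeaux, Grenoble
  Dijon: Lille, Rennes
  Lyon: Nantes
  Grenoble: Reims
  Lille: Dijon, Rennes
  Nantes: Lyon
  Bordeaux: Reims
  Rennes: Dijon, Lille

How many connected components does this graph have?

3

From Bordeaux: component {Bordeaux, Grenoble, Reims}.
From Dijon: component {Dijon, Lille, Rennes}.
From Lyon: component {Lyon, Nantes}.
That's 3 components.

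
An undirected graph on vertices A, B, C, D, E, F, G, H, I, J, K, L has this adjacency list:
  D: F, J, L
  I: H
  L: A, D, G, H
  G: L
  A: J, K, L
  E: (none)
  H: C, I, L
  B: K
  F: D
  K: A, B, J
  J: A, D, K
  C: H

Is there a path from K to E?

Explore from K.
Distance 1: reach A, B, J.
Distance 2: reach D, L.
Distance 3: reach F, G, H.
Distance 4: reach C, I.
The search is exhausted without reaching E; it lies in a different component.

No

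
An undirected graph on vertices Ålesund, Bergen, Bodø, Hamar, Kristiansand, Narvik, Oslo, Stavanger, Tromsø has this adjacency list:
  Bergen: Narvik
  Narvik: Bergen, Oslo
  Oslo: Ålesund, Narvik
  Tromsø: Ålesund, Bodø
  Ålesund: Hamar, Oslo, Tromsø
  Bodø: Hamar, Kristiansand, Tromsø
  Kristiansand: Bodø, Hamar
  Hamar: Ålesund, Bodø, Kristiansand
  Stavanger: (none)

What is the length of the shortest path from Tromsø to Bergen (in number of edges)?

Distance 0: Tromsø.
Distance 1: Ålesund, Bodø.
Distance 2: Hamar, Kristiansand, Oslo.
Distance 3: Narvik.
Distance 4: Bergen — contains Bergen.

4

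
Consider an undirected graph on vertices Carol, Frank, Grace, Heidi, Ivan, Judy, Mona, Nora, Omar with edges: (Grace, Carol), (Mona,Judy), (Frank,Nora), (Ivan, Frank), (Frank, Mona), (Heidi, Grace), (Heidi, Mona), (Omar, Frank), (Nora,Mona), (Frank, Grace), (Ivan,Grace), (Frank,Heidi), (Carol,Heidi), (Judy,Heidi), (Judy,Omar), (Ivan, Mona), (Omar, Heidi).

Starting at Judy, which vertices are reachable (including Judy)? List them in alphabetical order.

Start at Judy.
Its neighbours: Heidi, Mona, Omar.
Then their neighbours: Carol, Frank, Grace, Ivan, Nora.
Every vertex is now reached.

Carol, Frank, Grace, Heidi, Ivan, Judy, Mona, Nora, Omar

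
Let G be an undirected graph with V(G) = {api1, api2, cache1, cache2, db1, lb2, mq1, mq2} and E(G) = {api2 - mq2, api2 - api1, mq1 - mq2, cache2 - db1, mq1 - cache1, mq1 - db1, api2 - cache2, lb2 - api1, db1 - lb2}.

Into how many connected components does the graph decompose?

From api1: component {api1, api2, cache1, cache2, db1, lb2, mq1, mq2}.
That's 1 component.

1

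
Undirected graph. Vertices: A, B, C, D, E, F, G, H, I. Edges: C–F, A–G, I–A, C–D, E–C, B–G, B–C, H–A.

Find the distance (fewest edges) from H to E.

5

Distance 0: H.
Distance 1: A.
Distance 2: G, I.
Distance 3: B.
Distance 4: C.
Distance 5: D, E, F — contains E.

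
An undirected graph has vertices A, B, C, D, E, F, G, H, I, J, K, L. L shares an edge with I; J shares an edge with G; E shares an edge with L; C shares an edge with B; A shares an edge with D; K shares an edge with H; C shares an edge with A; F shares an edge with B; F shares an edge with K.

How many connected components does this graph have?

3

From A: component {A, B, C, D, F, H, K}.
From E: component {E, I, L}.
From G: component {G, J}.
That's 3 components.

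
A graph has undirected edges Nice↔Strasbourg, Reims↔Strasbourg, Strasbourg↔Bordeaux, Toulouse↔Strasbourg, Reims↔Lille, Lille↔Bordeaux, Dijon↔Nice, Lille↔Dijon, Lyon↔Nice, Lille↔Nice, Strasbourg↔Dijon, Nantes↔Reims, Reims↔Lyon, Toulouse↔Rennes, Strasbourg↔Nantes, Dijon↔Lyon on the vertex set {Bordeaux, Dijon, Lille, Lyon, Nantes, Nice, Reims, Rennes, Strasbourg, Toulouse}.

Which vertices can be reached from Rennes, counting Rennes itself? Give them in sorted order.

Bordeaux, Dijon, Lille, Lyon, Nantes, Nice, Reims, Rennes, Strasbourg, Toulouse

Start at Rennes.
Its neighbours: Toulouse.
Then their neighbours: Strasbourg.
Then next layer: Bordeaux, Dijon, Nantes, Nice, Reims.
Then next layer: Lille, Lyon.
Every vertex is now reached.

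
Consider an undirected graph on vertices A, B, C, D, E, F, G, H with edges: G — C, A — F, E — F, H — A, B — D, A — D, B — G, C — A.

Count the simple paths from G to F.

G–B–D–A–F
G–C–A–F

2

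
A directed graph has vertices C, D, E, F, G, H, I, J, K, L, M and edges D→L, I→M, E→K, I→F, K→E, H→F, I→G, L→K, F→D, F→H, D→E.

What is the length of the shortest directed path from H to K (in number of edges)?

Distance 0: H.
Distance 1: F.
Distance 2: D.
Distance 3: E, L.
Distance 4: K — contains K.

4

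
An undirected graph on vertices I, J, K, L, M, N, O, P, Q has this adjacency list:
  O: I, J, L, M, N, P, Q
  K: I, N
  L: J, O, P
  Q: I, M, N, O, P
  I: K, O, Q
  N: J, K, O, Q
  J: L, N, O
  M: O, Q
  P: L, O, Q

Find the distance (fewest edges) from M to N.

2

Distance 0: M.
Distance 1: O, Q.
Distance 2: I, J, L, N, P — contains N.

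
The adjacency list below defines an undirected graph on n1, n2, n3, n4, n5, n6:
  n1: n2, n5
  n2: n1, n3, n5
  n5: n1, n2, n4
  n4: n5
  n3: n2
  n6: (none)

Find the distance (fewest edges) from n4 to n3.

Distance 0: n4.
Distance 1: n5.
Distance 2: n1, n2.
Distance 3: n3 — contains n3.

3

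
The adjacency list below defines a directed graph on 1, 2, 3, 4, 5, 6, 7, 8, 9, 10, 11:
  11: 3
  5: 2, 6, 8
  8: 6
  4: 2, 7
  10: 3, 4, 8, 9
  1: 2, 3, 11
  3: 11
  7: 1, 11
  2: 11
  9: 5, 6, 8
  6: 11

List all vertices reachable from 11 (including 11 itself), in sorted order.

Start at 11.
Its neighbours: 3.
Nothing further is reachable.

3, 11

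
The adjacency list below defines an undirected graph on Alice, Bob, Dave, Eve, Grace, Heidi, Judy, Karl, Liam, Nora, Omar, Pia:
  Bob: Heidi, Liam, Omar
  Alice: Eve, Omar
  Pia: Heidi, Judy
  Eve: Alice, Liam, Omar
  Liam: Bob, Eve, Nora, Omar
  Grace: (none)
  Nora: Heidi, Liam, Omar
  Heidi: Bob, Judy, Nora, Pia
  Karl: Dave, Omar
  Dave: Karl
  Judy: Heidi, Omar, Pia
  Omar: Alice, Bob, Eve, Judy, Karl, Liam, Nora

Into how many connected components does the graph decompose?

2

From Alice: component {Alice, Bob, Dave, Eve, Heidi, Judy, Karl, Liam, Nora, Omar, Pia}.
From Grace: component {Grace}.
That's 2 components.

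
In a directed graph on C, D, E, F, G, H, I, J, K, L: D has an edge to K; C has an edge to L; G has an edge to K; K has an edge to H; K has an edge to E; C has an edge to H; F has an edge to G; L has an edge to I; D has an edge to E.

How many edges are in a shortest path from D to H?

Distance 0: D.
Distance 1: E, K.
Distance 2: H — contains H.

2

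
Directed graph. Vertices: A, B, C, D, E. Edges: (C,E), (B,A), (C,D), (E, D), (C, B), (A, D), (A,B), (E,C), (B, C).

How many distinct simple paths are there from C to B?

1

C→B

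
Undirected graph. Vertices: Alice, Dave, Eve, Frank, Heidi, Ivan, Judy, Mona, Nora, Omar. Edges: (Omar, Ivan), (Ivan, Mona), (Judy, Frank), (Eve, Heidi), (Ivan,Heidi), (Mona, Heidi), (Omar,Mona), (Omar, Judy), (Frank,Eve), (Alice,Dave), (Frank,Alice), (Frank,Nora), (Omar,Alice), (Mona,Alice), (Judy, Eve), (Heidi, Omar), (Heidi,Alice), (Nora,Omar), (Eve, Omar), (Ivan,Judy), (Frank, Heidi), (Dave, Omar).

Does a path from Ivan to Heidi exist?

Yes

Explore from Ivan.
Distance 1: reach Heidi, Judy, Mona, Omar.
Found Heidi.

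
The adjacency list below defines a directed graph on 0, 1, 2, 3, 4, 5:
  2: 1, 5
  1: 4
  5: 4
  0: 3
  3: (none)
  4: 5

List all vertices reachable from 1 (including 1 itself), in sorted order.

1, 4, 5

Start at 1.
Its neighbours: 4.
Then their neighbours: 5.
Nothing further is reachable.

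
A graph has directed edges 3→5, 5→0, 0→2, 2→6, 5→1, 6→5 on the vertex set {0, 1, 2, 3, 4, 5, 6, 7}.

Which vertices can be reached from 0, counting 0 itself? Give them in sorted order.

Start at 0.
Its neighbours: 2.
Then their neighbours: 6.
Then next layer: 5.
Then next layer: 1.
Nothing further is reachable.

0, 1, 2, 5, 6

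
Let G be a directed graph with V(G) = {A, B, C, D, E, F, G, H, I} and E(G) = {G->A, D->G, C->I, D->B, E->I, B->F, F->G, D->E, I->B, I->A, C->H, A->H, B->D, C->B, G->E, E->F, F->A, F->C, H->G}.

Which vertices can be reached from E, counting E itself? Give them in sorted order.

Start at E.
Its neighbours: F, I.
Then their neighbours: A, B, C, G.
Then next layer: D, H.
Every vertex is now reached.

A, B, C, D, E, F, G, H, I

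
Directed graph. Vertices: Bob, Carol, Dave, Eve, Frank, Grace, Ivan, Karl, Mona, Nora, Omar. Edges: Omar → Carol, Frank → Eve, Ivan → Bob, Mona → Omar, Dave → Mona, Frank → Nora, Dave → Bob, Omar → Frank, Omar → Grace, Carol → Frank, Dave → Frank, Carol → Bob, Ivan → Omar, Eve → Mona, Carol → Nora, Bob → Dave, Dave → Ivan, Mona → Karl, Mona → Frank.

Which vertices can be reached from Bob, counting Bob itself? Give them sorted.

Start at Bob.
Its neighbours: Dave.
Then their neighbours: Frank, Ivan, Mona.
Then next layer: Eve, Karl, Nora, Omar.
Then next layer: Carol, Grace.
Every vertex is now reached.

Bob, Carol, Dave, Eve, Frank, Grace, Ivan, Karl, Mona, Nora, Omar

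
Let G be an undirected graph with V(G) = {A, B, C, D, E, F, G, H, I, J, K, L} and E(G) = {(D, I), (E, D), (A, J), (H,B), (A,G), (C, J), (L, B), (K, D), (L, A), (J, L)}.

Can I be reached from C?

No

Explore from C.
Distance 1: reach J.
Distance 2: reach A, L.
Distance 3: reach B, G.
Distance 4: reach H.
The search is exhausted without reaching I; it lies in a different component.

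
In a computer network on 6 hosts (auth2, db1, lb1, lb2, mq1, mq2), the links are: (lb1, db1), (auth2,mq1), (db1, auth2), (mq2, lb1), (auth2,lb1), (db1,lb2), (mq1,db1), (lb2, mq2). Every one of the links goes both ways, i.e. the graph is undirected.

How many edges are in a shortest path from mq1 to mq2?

3

Distance 0: mq1.
Distance 1: auth2, db1.
Distance 2: lb1, lb2.
Distance 3: mq2 — contains mq2.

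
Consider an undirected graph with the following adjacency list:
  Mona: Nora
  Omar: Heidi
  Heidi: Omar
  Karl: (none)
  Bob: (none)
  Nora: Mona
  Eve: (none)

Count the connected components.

5

From Bob: component {Bob}.
From Eve: component {Eve}.
From Heidi: component {Heidi, Omar}.
From Karl: component {Karl}.
From Mona: component {Mona, Nora}.
That's 5 components.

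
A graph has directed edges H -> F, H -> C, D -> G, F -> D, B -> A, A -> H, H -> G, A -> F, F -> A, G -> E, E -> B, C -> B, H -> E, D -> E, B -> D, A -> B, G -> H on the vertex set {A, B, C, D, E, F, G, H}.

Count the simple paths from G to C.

2

G→E→B→A→H→C
G→H→C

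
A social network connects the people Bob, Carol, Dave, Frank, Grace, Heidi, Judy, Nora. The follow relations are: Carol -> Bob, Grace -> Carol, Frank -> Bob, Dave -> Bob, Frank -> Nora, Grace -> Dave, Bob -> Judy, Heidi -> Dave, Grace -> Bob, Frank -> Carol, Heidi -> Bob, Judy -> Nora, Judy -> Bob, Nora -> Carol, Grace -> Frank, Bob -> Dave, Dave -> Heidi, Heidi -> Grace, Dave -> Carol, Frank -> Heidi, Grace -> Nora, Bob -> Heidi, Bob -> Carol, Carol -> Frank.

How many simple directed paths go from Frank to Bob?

11

Frank→Bob
Frank→Carol→Bob
Frank→Heidi→Bob
Frank→Heidi→Dave→Bob
Frank→Heidi→Dave→Carol→Bob
Frank→Heidi→Grace→Bob
Frank→Heidi→Grace→Carol→Bob
Frank→Heidi→Grace→Dave→Bob
Frank→Heidi→Grace→Dave→Carol→Bob
Frank→Heidi→Grace→Nora→Carol→Bob
Frank→Nora→Carol→Bob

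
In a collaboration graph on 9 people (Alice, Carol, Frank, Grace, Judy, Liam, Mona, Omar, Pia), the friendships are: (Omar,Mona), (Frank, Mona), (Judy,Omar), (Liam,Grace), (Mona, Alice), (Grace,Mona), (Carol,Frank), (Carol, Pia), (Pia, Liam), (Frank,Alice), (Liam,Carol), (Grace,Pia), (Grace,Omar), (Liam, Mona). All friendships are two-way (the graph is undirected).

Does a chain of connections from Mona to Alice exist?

Yes

Explore from Mona.
Distance 1: reach Alice, Frank, Grace, Liam, Omar.
Found Alice.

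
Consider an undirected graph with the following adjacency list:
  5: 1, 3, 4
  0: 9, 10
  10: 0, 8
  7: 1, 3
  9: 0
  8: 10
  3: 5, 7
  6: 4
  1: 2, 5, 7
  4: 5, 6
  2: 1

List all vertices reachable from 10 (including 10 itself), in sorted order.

0, 8, 9, 10

Start at 10.
Its neighbours: 0, 8.
Then their neighbours: 9.
Nothing further is reachable.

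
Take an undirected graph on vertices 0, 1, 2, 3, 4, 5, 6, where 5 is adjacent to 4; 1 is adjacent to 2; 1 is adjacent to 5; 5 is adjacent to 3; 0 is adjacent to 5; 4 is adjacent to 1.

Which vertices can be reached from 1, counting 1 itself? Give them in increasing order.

Start at 1.
Its neighbours: 2, 4, 5.
Then their neighbours: 0, 3.
Nothing further is reachable.

0, 1, 2, 3, 4, 5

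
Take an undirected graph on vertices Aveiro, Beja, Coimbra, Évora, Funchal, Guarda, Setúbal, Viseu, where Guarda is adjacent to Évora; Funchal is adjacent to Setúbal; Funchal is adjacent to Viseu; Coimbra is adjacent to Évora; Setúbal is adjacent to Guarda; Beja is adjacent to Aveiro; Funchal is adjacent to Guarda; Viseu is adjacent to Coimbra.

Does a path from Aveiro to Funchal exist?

Explore from Aveiro.
Distance 1: reach Beja.
The search is exhausted without reaching Funchal; it lies in a different component.

No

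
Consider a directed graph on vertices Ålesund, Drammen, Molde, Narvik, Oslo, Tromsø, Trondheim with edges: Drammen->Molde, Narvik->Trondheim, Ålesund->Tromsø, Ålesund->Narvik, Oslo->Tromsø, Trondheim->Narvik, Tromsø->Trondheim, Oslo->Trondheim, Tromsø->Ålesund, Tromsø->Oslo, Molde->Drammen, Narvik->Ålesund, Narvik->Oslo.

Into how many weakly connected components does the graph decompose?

2

From Ålesund: component {Ålesund, Narvik, Oslo, Tromsø, Trondheim}.
From Drammen: component {Drammen, Molde}.
That's 2 components.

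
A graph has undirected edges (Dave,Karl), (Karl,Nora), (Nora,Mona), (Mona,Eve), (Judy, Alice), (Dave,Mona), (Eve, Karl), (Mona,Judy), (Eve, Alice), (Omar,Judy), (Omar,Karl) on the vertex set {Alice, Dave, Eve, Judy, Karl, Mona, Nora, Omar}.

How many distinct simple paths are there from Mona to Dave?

Mona–Dave
Mona–Eve–Alice–Judy–Omar–Karl–Dave
Mona–Eve–Karl–Dave
Mona–Judy–Alice–Eve–Karl–Dave
Mona–Judy–Omar–Karl–Dave
Mona–Nora–Karl–Dave

6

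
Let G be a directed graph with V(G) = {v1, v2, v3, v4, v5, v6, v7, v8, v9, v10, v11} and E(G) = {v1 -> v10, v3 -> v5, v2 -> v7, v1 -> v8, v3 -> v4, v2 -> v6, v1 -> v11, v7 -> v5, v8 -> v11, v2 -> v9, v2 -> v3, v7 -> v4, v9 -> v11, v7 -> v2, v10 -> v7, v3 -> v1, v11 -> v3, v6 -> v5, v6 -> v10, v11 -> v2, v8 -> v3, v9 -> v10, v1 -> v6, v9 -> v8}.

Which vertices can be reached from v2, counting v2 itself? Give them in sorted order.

Start at v2.
Its neighbours: v3, v6, v7, v9.
Then their neighbours: v1, v4, v5, v8, v10, v11.
Every vertex is now reached.

v1, v2, v3, v4, v5, v6, v7, v8, v9, v10, v11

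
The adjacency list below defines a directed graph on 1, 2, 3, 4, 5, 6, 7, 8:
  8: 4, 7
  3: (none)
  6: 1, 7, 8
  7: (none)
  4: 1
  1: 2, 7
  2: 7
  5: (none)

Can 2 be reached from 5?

No

5 has no outgoing edges, so nothing is reachable from it.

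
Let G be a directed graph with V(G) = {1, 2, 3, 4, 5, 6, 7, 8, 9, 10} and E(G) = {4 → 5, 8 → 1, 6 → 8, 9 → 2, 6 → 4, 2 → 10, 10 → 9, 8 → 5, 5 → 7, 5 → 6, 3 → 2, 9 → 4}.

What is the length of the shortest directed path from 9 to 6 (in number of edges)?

Distance 0: 9.
Distance 1: 2, 4.
Distance 2: 5, 10.
Distance 3: 6, 7 — contains 6.

3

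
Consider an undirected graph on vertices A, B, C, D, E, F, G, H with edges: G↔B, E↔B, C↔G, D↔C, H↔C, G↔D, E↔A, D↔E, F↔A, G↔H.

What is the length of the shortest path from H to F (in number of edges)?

Distance 0: H.
Distance 1: C, G.
Distance 2: B, D.
Distance 3: E.
Distance 4: A.
Distance 5: F — contains F.

5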